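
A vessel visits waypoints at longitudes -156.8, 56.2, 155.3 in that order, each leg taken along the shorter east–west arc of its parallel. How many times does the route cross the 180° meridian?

1

Leg 1: -156.8° → +56.2°, shortest Δλ = -147.0° (west) — crosses 180°.
Leg 2: +56.2° → +155.3°, shortest Δλ = 99.1° (east) — does not cross 180°.
Total crossings: 1.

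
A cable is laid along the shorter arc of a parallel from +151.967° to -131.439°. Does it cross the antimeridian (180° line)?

Yes

Naïve |-131.439 − 151.967| = 283.406° > 180°, so the shorter arc goes the other way round — across 180°.
Signed shortest Δλ = ((-131.439 − 151.967 + 180) mod 360) − 180 = 76.594°.
Going east by 76.594° from +151.967° passes through 180° before reaching -131.439°.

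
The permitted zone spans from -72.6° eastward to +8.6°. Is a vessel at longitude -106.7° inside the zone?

No

Band width going east from -72.6° to +8.6°: ((8.6 − -72.6) mod 360) = 81.2°.
Offset of -106.7° east of the west edge: ((-106.7 − -72.6) mod 360) = 325.9°.
325.9° > 81.2° ⇒ outside.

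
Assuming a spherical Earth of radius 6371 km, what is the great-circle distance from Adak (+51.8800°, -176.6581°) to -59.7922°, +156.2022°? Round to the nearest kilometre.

Δλ = 156.2022 − -176.6581 = 332.8603°; wrapped into (−180°, 180°]: -27.1397°.
Δφ = -59.7922 − 51.8800 = -111.6722°.
a = sin²(Δφ/2) + cos φ₁ · cos φ₂ · sin²(Δλ/2) = 0.701747.
c = 2·atan2(√a, √(1−a)) = 1.98613 rad → d = 6371·c ≈ 12653.62 km.

12654 km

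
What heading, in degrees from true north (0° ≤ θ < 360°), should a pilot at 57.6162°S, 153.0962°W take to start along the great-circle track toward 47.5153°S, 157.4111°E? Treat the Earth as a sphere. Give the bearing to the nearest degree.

267°

Δλ = 157.4111 − -153.0962 = 310.5073°; wrapped into (−180°, 180°]: -49.4927°.
θ = atan2( sin Δλ · cos φ₂ , cos φ₁ · sin φ₂ − sin φ₁ · cos φ₂ · cos Δλ )
  = atan2(-0.51352, -0.02450) = -92.732° → normalised to [0°, 360°): 267.268°.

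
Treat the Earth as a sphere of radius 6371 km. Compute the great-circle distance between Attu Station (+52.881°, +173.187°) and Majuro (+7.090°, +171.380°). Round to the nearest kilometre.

5094 km

Δλ = 171.380 − 173.187 = -1.807°.
Δφ = 7.090 − 52.881 = -45.791°.
a = sin²(Δφ/2) + cos φ₁ · cos φ₂ · sin²(Δλ/2) = 0.151510.
c = 2·atan2(√a, √(1−a)) = 0.79962 rad → d = 6371·c ≈ 5094.37 km.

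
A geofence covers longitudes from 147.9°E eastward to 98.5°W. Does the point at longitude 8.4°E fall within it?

Band width going east from +147.9° to -98.5°: ((-98.5 − 147.9) mod 360) = 113.6°.
Offset of +8.4° east of the west edge: ((8.4 − 147.9) mod 360) = 220.5°.
220.5° > 113.6° ⇒ outside.

No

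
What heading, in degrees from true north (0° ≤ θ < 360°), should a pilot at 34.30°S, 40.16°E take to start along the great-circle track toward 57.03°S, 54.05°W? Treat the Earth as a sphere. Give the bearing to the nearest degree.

217°

Δλ = -54.05 − 40.16 = -94.21°.
θ = atan2( sin Δλ · cos φ₂ , cos φ₁ · sin φ₂ − sin φ₁ · cos φ₂ · cos Δλ )
  = atan2(-0.54273, -0.71557) = -142.821° → normalised to [0°, 360°): 217.179°.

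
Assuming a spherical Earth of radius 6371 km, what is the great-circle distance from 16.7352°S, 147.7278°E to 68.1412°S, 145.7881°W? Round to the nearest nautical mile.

Δλ = -145.7881 − 147.7278 = -293.5159°; wrapped into (−180°, 180°]: 66.4841°.
Δφ = -68.1412 − -16.7352 = -51.4060°.
a = sin²(Δφ/2) + cos φ₁ · cos φ₂ · sin²(Δλ/2) = 0.295244.
c = 2·atan2(√a, √(1−a)) = 1.14888 rad → d = 6371·c ≈ 7319.50 km ≈ 3952.21 nmi.

3952 nmi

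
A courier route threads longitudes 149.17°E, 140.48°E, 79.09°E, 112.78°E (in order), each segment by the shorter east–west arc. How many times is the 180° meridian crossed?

Leg 1: +149.17° → +140.48°, shortest Δλ = -8.69° (west) — does not cross 180°.
Leg 2: +140.48° → +79.09°, shortest Δλ = -61.39° (west) — does not cross 180°.
Leg 3: +79.09° → +112.78°, shortest Δλ = 33.69° (east) — does not cross 180°.
Total crossings: 0.

0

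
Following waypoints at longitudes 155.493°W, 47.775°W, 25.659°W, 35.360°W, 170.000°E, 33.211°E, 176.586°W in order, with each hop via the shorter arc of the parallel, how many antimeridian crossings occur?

2

Leg 1: -155.493° → -47.775°, shortest Δλ = 107.718° (east) — does not cross 180°.
Leg 2: -47.775° → -25.659°, shortest Δλ = 22.116° (east) — does not cross 180°.
Leg 3: -25.659° → -35.360°, shortest Δλ = -9.701° (west) — does not cross 180°.
Leg 4: -35.360° → +170.000°, shortest Δλ = -154.64° (west) — crosses 180°.
Leg 5: +170.000° → +33.211°, shortest Δλ = -136.789° (west) — does not cross 180°.
Leg 6: +33.211° → -176.586°, shortest Δλ = 150.203° (east) — crosses 180°.
Total crossings: 2.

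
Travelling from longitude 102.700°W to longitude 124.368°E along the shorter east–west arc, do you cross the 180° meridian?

Yes

Naïve |124.368 − -102.700| = 227.068° > 180°, so the shorter arc goes the other way round — across 180°.
Signed shortest Δλ = ((124.368 − -102.700 + 180) mod 360) − 180 = -132.932°.
Going west by 132.932° from -102.700° passes through 180° before reaching +124.368°.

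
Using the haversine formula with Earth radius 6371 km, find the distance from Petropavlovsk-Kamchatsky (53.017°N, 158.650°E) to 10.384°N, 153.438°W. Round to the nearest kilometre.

6369 km

Δλ = -153.438 − 158.650 = -312.088°; wrapped into (−180°, 180°]: 47.912°.
Δφ = 10.384 − 53.017 = -42.633°.
a = sin²(Δφ/2) + cos φ₁ · cos φ₂ · sin²(Δλ/2) = 0.229701.
c = 2·atan2(√a, √(1−a)) = 0.99965 rad → d = 6371·c ≈ 6368.76 km.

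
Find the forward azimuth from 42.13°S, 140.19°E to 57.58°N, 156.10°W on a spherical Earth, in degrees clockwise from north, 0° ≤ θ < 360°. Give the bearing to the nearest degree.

Δλ = -156.10 − 140.19 = -296.29°; wrapped into (−180°, 180°]: 63.71°.
θ = atan2( sin Δλ · cos φ₂ , cos φ₁ · sin φ₂ − sin φ₁ · cos φ₂ · cos Δλ )
  = atan2(0.48067, 0.78532) = 31.469° → normalised to [0°, 360°): 31.469°.

31°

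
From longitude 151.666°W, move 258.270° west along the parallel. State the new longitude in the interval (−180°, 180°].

49.936°W

Start at -151.666°; shift −258.270° → -409.936°.
-409.936° lies outside (−180°, 180°]; add 360° → -49.936°.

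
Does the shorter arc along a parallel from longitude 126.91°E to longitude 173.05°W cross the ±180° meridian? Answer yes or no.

Naïve |-173.05 − 126.91| = 299.96° > 180°, so the shorter arc goes the other way round — across 180°.
Signed shortest Δλ = ((-173.05 − 126.91 + 180) mod 360) − 180 = 60.04°.
Going east by 60.04° from +126.91° passes through 180° before reaching -173.05°.

Yes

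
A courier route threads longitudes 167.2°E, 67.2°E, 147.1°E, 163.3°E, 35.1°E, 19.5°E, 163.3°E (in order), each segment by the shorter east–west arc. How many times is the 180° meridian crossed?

0

Leg 1: +167.2° → +67.2°, shortest Δλ = -100.0° (west) — does not cross 180°.
Leg 2: +67.2° → +147.1°, shortest Δλ = 79.9° (east) — does not cross 180°.
Leg 3: +147.1° → +163.3°, shortest Δλ = 16.2° (east) — does not cross 180°.
Leg 4: +163.3° → +35.1°, shortest Δλ = -128.2° (west) — does not cross 180°.
Leg 5: +35.1° → +19.5°, shortest Δλ = -15.6° (west) — does not cross 180°.
Leg 6: +19.5° → +163.3°, shortest Δλ = 143.8° (east) — does not cross 180°.
Total crossings: 0.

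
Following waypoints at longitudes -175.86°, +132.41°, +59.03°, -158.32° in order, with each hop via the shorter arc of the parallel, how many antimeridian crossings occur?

2

Leg 1: -175.86° → +132.41°, shortest Δλ = -51.73° (west) — crosses 180°.
Leg 2: +132.41° → +59.03°, shortest Δλ = -73.38° (west) — does not cross 180°.
Leg 3: +59.03° → -158.32°, shortest Δλ = 142.65° (east) — crosses 180°.
Total crossings: 2.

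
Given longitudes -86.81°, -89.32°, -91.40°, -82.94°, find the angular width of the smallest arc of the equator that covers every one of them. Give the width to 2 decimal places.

8.46°

Sort the longitudes: -91.40°, -89.32°, -86.81°, -82.94°.
Eastward gaps between consecutive values (wrapping around): 2.08°, 2.51°, 3.87°, 351.54°.
Largest gap = 351.54° ⇒ minimal covering band is its complement: 360° − 351.54° = 8.46°.
Band runs from -91.40° eastward to -82.94°.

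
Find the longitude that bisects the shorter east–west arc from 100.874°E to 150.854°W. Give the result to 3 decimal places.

155.010°E

Signed shortest Δλ from +100.874° to -150.854° is +108.272°.
Midpoint longitude = +100.874° + (+108.272°)/2 = +100.874° + 54.136° = +155.010°.
(The naïve average (+100.874 + -150.854)/2 = -24.99° is on the wrong side of the globe.)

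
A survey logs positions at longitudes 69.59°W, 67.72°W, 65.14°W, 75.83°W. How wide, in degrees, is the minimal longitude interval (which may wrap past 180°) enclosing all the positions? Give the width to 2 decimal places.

Sort the longitudes: -75.83°, -69.59°, -67.72°, -65.14°.
Eastward gaps between consecutive values (wrapping around): 6.24°, 1.87°, 2.58°, 349.31°.
Largest gap = 349.31° ⇒ minimal covering band is its complement: 360° − 349.31° = 10.69°.
Band runs from -75.83° eastward to -65.14°.

10.69°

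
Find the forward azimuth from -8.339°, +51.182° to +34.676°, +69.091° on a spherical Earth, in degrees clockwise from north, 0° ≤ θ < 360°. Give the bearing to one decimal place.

Δλ = 69.091 − 51.182 = 17.909°.
θ = atan2( sin Δλ · cos φ₂ , cos φ₁ · sin φ₂ − sin φ₁ · cos φ₂ · cos Δλ )
  = atan2(0.25289, 0.67641) = 20.499° → normalised to [0°, 360°): 20.499°.

20.5°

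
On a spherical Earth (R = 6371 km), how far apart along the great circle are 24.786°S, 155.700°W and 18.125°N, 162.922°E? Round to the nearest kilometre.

Δλ = 162.922 − -155.700 = 318.622°; wrapped into (−180°, 180°]: -41.378°.
Δφ = 18.125 − -24.786 = 42.911°.
a = sin²(Δφ/2) + cos φ₁ · cos φ₂ · sin²(Δλ/2) = 0.241490.
c = 2·atan2(√a, √(1−a)) = 1.02743 rad → d = 6371·c ≈ 6545.76 km.

6546 km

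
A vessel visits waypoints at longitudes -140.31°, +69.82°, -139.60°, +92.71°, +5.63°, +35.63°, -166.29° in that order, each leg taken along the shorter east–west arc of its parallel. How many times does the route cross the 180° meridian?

Leg 1: -140.31° → +69.82°, shortest Δλ = -149.87° (west) — crosses 180°.
Leg 2: +69.82° → -139.60°, shortest Δλ = 150.58° (east) — crosses 180°.
Leg 3: -139.60° → +92.71°, shortest Δλ = -127.69° (west) — crosses 180°.
Leg 4: +92.71° → +5.63°, shortest Δλ = -87.08° (west) — does not cross 180°.
Leg 5: +5.63° → +35.63°, shortest Δλ = 30.0° (east) — does not cross 180°.
Leg 6: +35.63° → -166.29°, shortest Δλ = 158.08° (east) — crosses 180°.
Total crossings: 4.

4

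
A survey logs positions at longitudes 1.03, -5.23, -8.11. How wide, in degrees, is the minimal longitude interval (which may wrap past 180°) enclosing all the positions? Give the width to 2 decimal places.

Sort the longitudes: -8.11°, -5.23°, +1.03°.
Eastward gaps between consecutive values (wrapping around): 2.88°, 6.26°, 350.86°.
Largest gap = 350.86° ⇒ minimal covering band is its complement: 360° − 350.86° = 9.14°.
Band runs from -8.11° eastward to +1.03°.

9.14°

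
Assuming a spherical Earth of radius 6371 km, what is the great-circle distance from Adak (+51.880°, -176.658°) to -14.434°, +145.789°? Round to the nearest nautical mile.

Δλ = 145.789 − -176.658 = 322.447°; wrapped into (−180°, 180°]: -37.553°.
Δφ = -14.434 − 51.880 = -66.314°.
a = sin²(Δφ/2) + cos φ₁ · cos φ₂ · sin²(Δλ/2) = 0.361076.
c = 2·atan2(√a, √(1−a)) = 1.28924 rad → d = 6371·c ≈ 8213.76 km ≈ 4435.08 nmi.

4435 nmi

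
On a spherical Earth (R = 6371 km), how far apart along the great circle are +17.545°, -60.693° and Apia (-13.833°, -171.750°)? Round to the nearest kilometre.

Δλ = -171.750 − -60.693 = -111.057°.
Δφ = -13.833 − 17.545 = -31.378°.
a = sin²(Δφ/2) + cos φ₁ · cos φ₂ · sin²(Δλ/2) = 0.702361.
c = 2·atan2(√a, √(1−a)) = 1.98747 rad → d = 6371·c ≈ 12662.18 km.

12662 km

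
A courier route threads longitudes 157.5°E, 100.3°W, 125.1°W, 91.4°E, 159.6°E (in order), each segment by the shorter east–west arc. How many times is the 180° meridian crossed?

Leg 1: +157.5° → -100.3°, shortest Δλ = 102.2° (east) — crosses 180°.
Leg 2: -100.3° → -125.1°, shortest Δλ = -24.8° (west) — does not cross 180°.
Leg 3: -125.1° → +91.4°, shortest Δλ = -143.5° (west) — crosses 180°.
Leg 4: +91.4° → +159.6°, shortest Δλ = 68.2° (east) — does not cross 180°.
Total crossings: 2.

2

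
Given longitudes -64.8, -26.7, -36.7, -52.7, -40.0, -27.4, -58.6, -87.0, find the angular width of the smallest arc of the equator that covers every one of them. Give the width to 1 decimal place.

Sort the longitudes: -87.0°, -64.8°, -58.6°, -52.7°, -40.0°, -36.7°, -27.4°, -26.7°.
Eastward gaps between consecutive values (wrapping around): 22.2°, 6.2°, 5.9°, 12.7°, 3.3°, 9.3°, 0.7°, 299.7°.
Largest gap = 299.7° ⇒ minimal covering band is its complement: 360° − 299.7° = 60.3°.
Band runs from -87.0° eastward to -26.7°.

60.3°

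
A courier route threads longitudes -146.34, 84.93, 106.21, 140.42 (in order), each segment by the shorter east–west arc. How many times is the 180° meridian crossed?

1

Leg 1: -146.34° → +84.93°, shortest Δλ = -128.73° (west) — crosses 180°.
Leg 2: +84.93° → +106.21°, shortest Δλ = 21.28° (east) — does not cross 180°.
Leg 3: +106.21° → +140.42°, shortest Δλ = 34.21° (east) — does not cross 180°.
Total crossings: 1.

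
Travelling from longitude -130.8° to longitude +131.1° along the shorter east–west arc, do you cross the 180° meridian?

Naïve |131.1 − -130.8| = 261.9° > 180°, so the shorter arc goes the other way round — across 180°.
Signed shortest Δλ = ((131.1 − -130.8 + 180) mod 360) − 180 = -98.1°.
Going west by 98.1° from -130.8° passes through 180° before reaching +131.1°.

Yes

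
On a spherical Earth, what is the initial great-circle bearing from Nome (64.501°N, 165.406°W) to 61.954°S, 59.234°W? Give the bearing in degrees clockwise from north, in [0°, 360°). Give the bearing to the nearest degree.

Δλ = -59.234 − -165.406 = 106.172°.
θ = atan2( sin Δλ · cos φ₂ , cos φ₁ · sin φ₂ − sin φ₁ · cos φ₂ · cos Δλ )
  = atan2(0.45158, -0.26174) = 120.098° → normalised to [0°, 360°): 120.098°.

120°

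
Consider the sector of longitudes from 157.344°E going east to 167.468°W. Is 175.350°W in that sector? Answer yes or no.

Yes

Band width going east from +157.344° to -167.468°: ((-167.468 − 157.344) mod 360) = 35.188°.
Offset of -175.350° east of the west edge: ((-175.350 − 157.344) mod 360) = 27.306°.
27.306° ≤ 35.188° ⇒ inside.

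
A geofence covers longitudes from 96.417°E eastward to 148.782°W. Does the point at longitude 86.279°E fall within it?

No

Band width going east from +96.417° to -148.782°: ((-148.782 − 96.417) mod 360) = 114.801°.
Offset of +86.279° east of the west edge: ((86.279 − 96.417) mod 360) = 349.862°.
349.862° > 114.801° ⇒ outside.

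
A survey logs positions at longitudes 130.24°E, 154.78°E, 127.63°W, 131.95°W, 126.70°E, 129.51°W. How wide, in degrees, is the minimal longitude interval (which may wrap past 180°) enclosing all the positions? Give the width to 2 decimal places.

105.67°

Sort the longitudes: -131.95°, -129.51°, -127.63°, +126.70°, +130.24°, +154.78°.
Eastward gaps between consecutive values (wrapping around): 2.44°, 1.88°, 254.33°, 3.54°, 24.54°, 73.27°.
Largest gap = 254.33° ⇒ minimal covering band is its complement: 360° − 254.33° = 105.67°.
Band runs from +126.70° eastward to -127.63°, crossing the antimeridian.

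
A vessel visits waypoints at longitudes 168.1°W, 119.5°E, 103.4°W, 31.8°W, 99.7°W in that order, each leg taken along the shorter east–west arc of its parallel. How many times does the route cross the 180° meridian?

Leg 1: -168.1° → +119.5°, shortest Δλ = -72.4° (west) — crosses 180°.
Leg 2: +119.5° → -103.4°, shortest Δλ = 137.1° (east) — crosses 180°.
Leg 3: -103.4° → -31.8°, shortest Δλ = 71.6° (east) — does not cross 180°.
Leg 4: -31.8° → -99.7°, shortest Δλ = -67.9° (west) — does not cross 180°.
Total crossings: 2.

2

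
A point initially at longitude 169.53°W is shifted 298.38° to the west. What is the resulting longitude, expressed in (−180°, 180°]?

107.91°W

Start at -169.53°; shift −298.38° → -467.91°.
-467.91° lies outside (−180°, 180°]; add 360° → -107.91°.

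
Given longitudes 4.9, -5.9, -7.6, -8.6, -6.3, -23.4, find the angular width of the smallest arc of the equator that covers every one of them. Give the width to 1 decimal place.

Sort the longitudes: -23.4°, -8.6°, -7.6°, -6.3°, -5.9°, +4.9°.
Eastward gaps between consecutive values (wrapping around): 14.8°, 1.0°, 1.3°, 0.4°, 10.8°, 331.7°.
Largest gap = 331.7° ⇒ minimal covering band is its complement: 360° − 331.7° = 28.3°.
Band runs from -23.4° eastward to +4.9°.

28.3°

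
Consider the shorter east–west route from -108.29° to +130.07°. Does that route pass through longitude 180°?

Yes

Naïve |130.07 − -108.29| = 238.36° > 180°, so the shorter arc goes the other way round — across 180°.
Signed shortest Δλ = ((130.07 − -108.29 + 180) mod 360) − 180 = -121.64°.
Going west by 121.64° from -108.29° passes through 180° before reaching +130.07°.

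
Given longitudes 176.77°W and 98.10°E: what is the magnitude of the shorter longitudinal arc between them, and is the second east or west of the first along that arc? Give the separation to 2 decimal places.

Raw difference: 98.10 − -176.77 = 274.87°.
Normalise into (−180°, 180°]: 274.87° − 360° = -85.13°.
Negative ⇒ the second point lies to the west; separation 85.13°.

85.13° west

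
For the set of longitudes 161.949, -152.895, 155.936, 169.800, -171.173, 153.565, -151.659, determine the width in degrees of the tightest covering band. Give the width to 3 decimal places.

Sort the longitudes: -171.173°, -152.895°, -151.659°, +153.565°, +155.936°, +161.949°, +169.800°.
Eastward gaps between consecutive values (wrapping around): 18.278°, 1.236°, 305.224°, 2.371°, 6.013°, 7.851°, 19.027°.
Largest gap = 305.224° ⇒ minimal covering band is its complement: 360° − 305.224° = 54.776°.
Band runs from +153.565° eastward to -151.659°, crossing the antimeridian.

54.776°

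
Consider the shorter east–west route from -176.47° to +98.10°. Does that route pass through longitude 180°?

Yes

Naïve |98.10 − -176.47| = 274.57° > 180°, so the shorter arc goes the other way round — across 180°.
Signed shortest Δλ = ((98.10 − -176.47 + 180) mod 360) − 180 = -85.43°.
Going west by 85.43° from -176.47° passes through 180° before reaching +98.10°.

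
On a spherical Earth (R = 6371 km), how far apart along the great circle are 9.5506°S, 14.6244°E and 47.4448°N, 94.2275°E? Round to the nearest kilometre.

Δλ = 94.2275 − 14.6244 = 79.6031°.
Δφ = 47.4448 − -9.5506 = 56.9954°.
a = sin²(Δφ/2) + cos φ₁ · cos φ₂ · sin²(Δλ/2) = 0.500931.
c = 2·atan2(√a, √(1−a)) = 1.57266 rad → d = 6371·c ≈ 10019.41 km.

10019 km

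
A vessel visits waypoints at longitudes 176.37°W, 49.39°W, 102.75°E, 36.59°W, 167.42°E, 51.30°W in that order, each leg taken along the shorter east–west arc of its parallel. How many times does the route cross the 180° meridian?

2

Leg 1: -176.37° → -49.39°, shortest Δλ = 126.98° (east) — does not cross 180°.
Leg 2: -49.39° → +102.75°, shortest Δλ = 152.14° (east) — does not cross 180°.
Leg 3: +102.75° → -36.59°, shortest Δλ = -139.34° (west) — does not cross 180°.
Leg 4: -36.59° → +167.42°, shortest Δλ = -155.99° (west) — crosses 180°.
Leg 5: +167.42° → -51.30°, shortest Δλ = 141.28° (east) — crosses 180°.
Total crossings: 2.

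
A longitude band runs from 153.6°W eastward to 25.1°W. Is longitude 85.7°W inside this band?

Band width going east from -153.6° to -25.1°: ((-25.1 − -153.6) mod 360) = 128.5°.
Offset of -85.7° east of the west edge: ((-85.7 − -153.6) mod 360) = 67.9°.
67.9° ≤ 128.5° ⇒ inside.

Yes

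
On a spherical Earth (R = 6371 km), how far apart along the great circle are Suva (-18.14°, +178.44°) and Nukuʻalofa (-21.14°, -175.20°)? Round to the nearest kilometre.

745 km

Δλ = -175.20 − 178.44 = -353.64°; wrapped into (−180°, 180°]: 6.36°.
Δφ = -21.14 − -18.14 = -3.00°.
a = sin²(Δφ/2) + cos φ₁ · cos φ₂ · sin²(Δλ/2) = 0.003413.
c = 2·atan2(√a, √(1−a)) = 0.11690 rad → d = 6371·c ≈ 744.79 km.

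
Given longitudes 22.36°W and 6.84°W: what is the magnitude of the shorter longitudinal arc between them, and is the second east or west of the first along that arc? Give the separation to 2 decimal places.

15.52° east

Raw difference: -6.84 − -22.36 = 15.52°.
Normalise into (−180°, 180°]: 15.52° stays 15.52°.
Positive ⇒ the second point lies to the east; separation 15.52°.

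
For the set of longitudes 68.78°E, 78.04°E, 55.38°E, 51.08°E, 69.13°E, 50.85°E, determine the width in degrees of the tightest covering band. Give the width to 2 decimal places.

Sort the longitudes: +50.85°, +51.08°, +55.38°, +68.78°, +69.13°, +78.04°.
Eastward gaps between consecutive values (wrapping around): 0.23°, 4.30°, 13.40°, 0.35°, 8.91°, 332.81°.
Largest gap = 332.81° ⇒ minimal covering band is its complement: 360° − 332.81° = 27.19°.
Band runs from +50.85° eastward to +78.04°.

27.19°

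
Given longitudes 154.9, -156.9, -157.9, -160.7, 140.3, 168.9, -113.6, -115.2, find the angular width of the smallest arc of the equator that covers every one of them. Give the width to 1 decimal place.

Sort the longitudes: -160.7°, -157.9°, -156.9°, -115.2°, -113.6°, +140.3°, +154.9°, +168.9°.
Eastward gaps between consecutive values (wrapping around): 2.8°, 1.0°, 41.7°, 1.6°, 253.9°, 14.6°, 14.0°, 30.4°.
Largest gap = 253.9° ⇒ minimal covering band is its complement: 360° − 253.9° = 106.1°.
Band runs from +140.3° eastward to -113.6°, crossing the antimeridian.

106.1°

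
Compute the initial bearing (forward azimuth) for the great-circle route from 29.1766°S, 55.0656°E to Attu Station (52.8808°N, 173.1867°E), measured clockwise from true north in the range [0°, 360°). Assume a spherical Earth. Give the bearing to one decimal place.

Δλ = 173.1867 − 55.0656 = 118.1211°.
θ = atan2( sin Δλ · cos φ₂ , cos φ₁ · sin φ₂ − sin φ₁ · cos φ₂ · cos Δλ )
  = atan2(0.53224, 0.55755) = 43.670° → normalised to [0°, 360°): 43.670°.

43.7°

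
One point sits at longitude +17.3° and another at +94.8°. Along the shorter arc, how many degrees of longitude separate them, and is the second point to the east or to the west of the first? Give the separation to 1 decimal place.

Raw difference: 94.8 − 17.3 = 77.5°.
Normalise into (−180°, 180°]: 77.5° stays 77.5°.
Positive ⇒ the second point lies to the east; separation 77.5°.

77.5° east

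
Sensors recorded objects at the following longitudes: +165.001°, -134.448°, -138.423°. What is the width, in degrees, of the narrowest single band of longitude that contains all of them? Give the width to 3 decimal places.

Sort the longitudes: -138.423°, -134.448°, +165.001°.
Eastward gaps between consecutive values (wrapping around): 3.975°, 299.449°, 56.576°.
Largest gap = 299.449° ⇒ minimal covering band is its complement: 360° − 299.449° = 60.551°.
Band runs from +165.001° eastward to -134.448°, crossing the antimeridian.

60.551°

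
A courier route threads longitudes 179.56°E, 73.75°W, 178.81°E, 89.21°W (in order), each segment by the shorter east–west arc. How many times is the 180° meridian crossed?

Leg 1: +179.56° → -73.75°, shortest Δλ = 106.69° (east) — crosses 180°.
Leg 2: -73.75° → +178.81°, shortest Δλ = -107.44° (west) — crosses 180°.
Leg 3: +178.81° → -89.21°, shortest Δλ = 91.98° (east) — crosses 180°.
Total crossings: 3.

3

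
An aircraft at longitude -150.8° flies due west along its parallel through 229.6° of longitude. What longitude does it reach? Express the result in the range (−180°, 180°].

-20.4°

Start at -150.8°; shift −229.6° → -380.4°.
-380.4° lies outside (−180°, 180°]; add 360° → -20.4°.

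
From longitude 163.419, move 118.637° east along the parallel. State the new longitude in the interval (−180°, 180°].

Start at +163.419°; shift +118.637° → +282.056°.
+282.056° lies outside (−180°, 180°]; subtract 360° → -77.944°.

-77.944°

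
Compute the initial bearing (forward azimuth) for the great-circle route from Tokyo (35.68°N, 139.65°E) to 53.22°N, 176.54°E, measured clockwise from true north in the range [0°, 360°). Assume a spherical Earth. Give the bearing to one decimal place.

44.1°

Δλ = 176.54 − 139.65 = 36.89°.
θ = atan2( sin Δλ · cos φ₂ , cos φ₁ · sin φ₂ − sin φ₁ · cos φ₂ · cos Δλ )
  = atan2(0.35941, 0.37129) = 44.069° → normalised to [0°, 360°): 44.069°.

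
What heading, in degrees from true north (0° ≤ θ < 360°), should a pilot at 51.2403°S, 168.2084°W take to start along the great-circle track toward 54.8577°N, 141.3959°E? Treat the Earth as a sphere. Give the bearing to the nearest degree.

331°

Δλ = 141.3959 − -168.2084 = 309.6043°; wrapped into (−180°, 180°]: -50.3957°.
θ = atan2( sin Δλ · cos φ₂ , cos φ₁ · sin φ₂ − sin φ₁ · cos φ₂ · cos Δλ )
  = atan2(-0.44349, 0.79807) = -29.061° → normalised to [0°, 360°): 330.939°.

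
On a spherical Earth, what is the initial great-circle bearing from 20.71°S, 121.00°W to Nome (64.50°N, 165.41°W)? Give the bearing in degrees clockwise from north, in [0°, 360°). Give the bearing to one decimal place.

342.5°

Δλ = -165.41 − -121.00 = -44.41°.
θ = atan2( sin Δλ · cos φ₂ , cos φ₁ · sin φ₂ − sin φ₁ · cos φ₂ · cos Δλ )
  = atan2(-0.30127, 0.95302) = -17.543° → normalised to [0°, 360°): 342.457°.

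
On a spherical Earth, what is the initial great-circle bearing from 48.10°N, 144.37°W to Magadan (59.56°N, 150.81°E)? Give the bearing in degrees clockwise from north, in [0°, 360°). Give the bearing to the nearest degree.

Δλ = 150.81 − -144.37 = 295.18°; wrapped into (−180°, 180°]: -64.82°.
θ = atan2( sin Δλ · cos φ₂ , cos φ₁ · sin φ₂ − sin φ₁ · cos φ₂ · cos Δλ )
  = atan2(-0.45849, 0.41534) = -47.827° → normalised to [0°, 360°): 312.173°.

312°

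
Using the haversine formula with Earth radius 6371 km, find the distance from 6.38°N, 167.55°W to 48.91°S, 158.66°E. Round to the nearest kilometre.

Δλ = 158.66 − -167.55 = 326.21°; wrapped into (−180°, 180°]: -33.79°.
Δφ = -48.91 − 6.38 = -55.29°.
a = sin²(Δφ/2) + cos φ₁ · cos φ₂ · sin²(Δλ/2) = 0.270455.
c = 2·atan2(√a, √(1−a)) = 1.09383 rad → d = 6371·c ≈ 6968.76 km.

6969 km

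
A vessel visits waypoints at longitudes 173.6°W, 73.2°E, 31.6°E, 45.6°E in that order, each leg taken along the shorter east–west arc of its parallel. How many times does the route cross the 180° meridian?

Leg 1: -173.6° → +73.2°, shortest Δλ = -113.2° (west) — crosses 180°.
Leg 2: +73.2° → +31.6°, shortest Δλ = -41.6° (west) — does not cross 180°.
Leg 3: +31.6° → +45.6°, shortest Δλ = 14.0° (east) — does not cross 180°.
Total crossings: 1.

1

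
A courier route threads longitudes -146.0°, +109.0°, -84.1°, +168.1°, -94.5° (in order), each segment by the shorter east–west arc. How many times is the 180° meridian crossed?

4

Leg 1: -146.0° → +109.0°, shortest Δλ = -105.0° (west) — crosses 180°.
Leg 2: +109.0° → -84.1°, shortest Δλ = 166.9° (east) — crosses 180°.
Leg 3: -84.1° → +168.1°, shortest Δλ = -107.8° (west) — crosses 180°.
Leg 4: +168.1° → -94.5°, shortest Δλ = 97.4° (east) — crosses 180°.
Total crossings: 4.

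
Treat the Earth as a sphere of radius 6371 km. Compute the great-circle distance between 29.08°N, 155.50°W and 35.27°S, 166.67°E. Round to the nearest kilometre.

8180 km

Δλ = 166.67 − -155.50 = 322.17°; wrapped into (−180°, 180°]: -37.83°.
Δφ = -35.27 − 29.08 = -64.35°.
a = sin²(Δφ/2) + cos φ₁ · cos φ₂ · sin²(Δλ/2) = 0.358543.
c = 2·atan2(√a, √(1−a)) = 1.28396 rad → d = 6371·c ≈ 8180.14 km.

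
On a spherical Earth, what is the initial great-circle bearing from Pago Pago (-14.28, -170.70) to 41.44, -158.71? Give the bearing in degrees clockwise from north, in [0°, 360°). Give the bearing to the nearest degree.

Δλ = -158.71 − -170.70 = 11.99°.
θ = atan2( sin Δλ · cos φ₂ , cos φ₁ · sin φ₂ − sin φ₁ · cos φ₂ · cos Δλ )
  = atan2(0.15573, 0.82226) = 10.725° → normalised to [0°, 360°): 10.725°.

11°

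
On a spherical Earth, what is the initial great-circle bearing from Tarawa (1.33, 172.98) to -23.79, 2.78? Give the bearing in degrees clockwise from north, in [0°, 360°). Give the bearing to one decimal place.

Δλ = 2.78 − 172.98 = -170.20°.
θ = atan2( sin Δλ · cos φ₂ , cos φ₁ · sin φ₂ − sin φ₁ · cos φ₂ · cos Δλ )
  = atan2(-0.15575, -0.38235) = -157.837° → normalised to [0°, 360°): 202.163°.

202.2°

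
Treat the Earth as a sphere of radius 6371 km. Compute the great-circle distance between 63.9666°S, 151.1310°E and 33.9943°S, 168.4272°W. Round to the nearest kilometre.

4315 km

Δλ = -168.4272 − 151.1310 = -319.5582°; wrapped into (−180°, 180°]: 40.4418°.
Δφ = -33.9943 − -63.9666 = 29.9723°.
a = sin²(Δφ/2) + cos φ₁ · cos φ₂ · sin²(Δλ/2) = 0.110339.
c = 2·atan2(√a, √(1−a)) = 0.67721 rad → d = 6371·c ≈ 4314.52 km.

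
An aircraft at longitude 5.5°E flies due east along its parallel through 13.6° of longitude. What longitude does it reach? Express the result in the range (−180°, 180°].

Start at +5.5°; shift +13.6° → +19.1°.
+19.1° already lies in (−180°, 180°].

19.1°E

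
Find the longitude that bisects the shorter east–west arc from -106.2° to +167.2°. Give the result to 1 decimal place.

-149.5°

Signed shortest Δλ from -106.2° to +167.2° is -86.6°.
Midpoint longitude = -106.2° + (-86.6°)/2 = -106.2° − 43.3° = -149.5°.
(The naïve average (-106.2 + +167.2)/2 = 30.5° is on the wrong side of the globe.)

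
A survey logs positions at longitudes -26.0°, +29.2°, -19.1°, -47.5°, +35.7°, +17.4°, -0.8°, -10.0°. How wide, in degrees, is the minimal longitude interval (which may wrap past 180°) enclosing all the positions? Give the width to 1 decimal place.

Sort the longitudes: -47.5°, -26.0°, -19.1°, -10.0°, -0.8°, +17.4°, +29.2°, +35.7°.
Eastward gaps between consecutive values (wrapping around): 21.5°, 6.9°, 9.1°, 9.2°, 18.2°, 11.8°, 6.5°, 276.8°.
Largest gap = 276.8° ⇒ minimal covering band is its complement: 360° − 276.8° = 83.2°.
Band runs from -47.5° eastward to +35.7°.

83.2°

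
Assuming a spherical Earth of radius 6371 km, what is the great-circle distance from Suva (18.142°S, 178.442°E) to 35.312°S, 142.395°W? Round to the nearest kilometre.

4295 km

Δλ = -142.395 − 178.442 = -320.837°; wrapped into (−180°, 180°]: 39.163°.
Δφ = -35.312 − -18.142 = -17.170°.
a = sin²(Δφ/2) + cos φ₁ · cos φ₂ · sin²(Δλ/2) = 0.109385.
c = 2·atan2(√a, √(1−a)) = 0.67416 rad → d = 6371·c ≈ 4295.09 km.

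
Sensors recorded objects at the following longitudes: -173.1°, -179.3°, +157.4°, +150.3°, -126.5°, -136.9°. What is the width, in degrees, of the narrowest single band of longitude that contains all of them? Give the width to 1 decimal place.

83.2°

Sort the longitudes: -179.3°, -173.1°, -136.9°, -126.5°, +150.3°, +157.4°.
Eastward gaps between consecutive values (wrapping around): 6.2°, 36.2°, 10.4°, 276.8°, 7.1°, 23.3°.
Largest gap = 276.8° ⇒ minimal covering band is its complement: 360° − 276.8° = 83.2°.
Band runs from +150.3° eastward to -126.5°, crossing the antimeridian.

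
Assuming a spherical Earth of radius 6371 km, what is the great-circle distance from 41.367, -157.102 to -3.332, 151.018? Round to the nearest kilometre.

7217 km

Δλ = 151.018 − -157.102 = 308.120°; wrapped into (−180°, 180°]: -51.880°.
Δφ = -3.332 − 41.367 = -44.699°.
a = sin²(Δφ/2) + cos φ₁ · cos φ₂ · sin²(Δλ/2) = 0.287954.
c = 2·atan2(√a, √(1−a)) = 1.13284 rad → d = 6371·c ≈ 7217.31 km.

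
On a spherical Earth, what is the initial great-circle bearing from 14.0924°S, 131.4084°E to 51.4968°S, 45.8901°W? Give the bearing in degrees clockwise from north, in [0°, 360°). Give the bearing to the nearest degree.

Δλ = -45.8901 − 131.4084 = -177.2985°.
θ = atan2( sin Δλ · cos φ₂ , cos φ₁ · sin φ₂ − sin φ₁ · cos φ₂ · cos Δλ )
  = atan2(-0.02934, -0.91044) = -178.154° → normalised to [0°, 360°): 181.846°.

182°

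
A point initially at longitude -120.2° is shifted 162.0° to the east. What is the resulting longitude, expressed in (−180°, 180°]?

Start at -120.2°; shift +162.0° → +41.8°.
+41.8° already lies in (−180°, 180°].

+41.8°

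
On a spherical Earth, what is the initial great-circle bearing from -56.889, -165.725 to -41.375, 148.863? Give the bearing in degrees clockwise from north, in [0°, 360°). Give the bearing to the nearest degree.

279°

Δλ = 148.863 − -165.725 = 314.588°; wrapped into (−180°, 180°]: -45.412°.
θ = atan2( sin Δλ · cos φ₂ , cos φ₁ · sin φ₂ − sin φ₁ · cos φ₂ · cos Δλ )
  = atan2(-0.53441, 0.08017) = -81.468° → normalised to [0°, 360°): 278.532°.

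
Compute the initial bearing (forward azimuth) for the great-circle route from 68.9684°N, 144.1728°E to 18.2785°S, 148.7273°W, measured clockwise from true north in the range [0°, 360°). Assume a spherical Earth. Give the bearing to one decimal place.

Δλ = -148.7273 − 144.1728 = -292.9001°; wrapped into (−180°, 180°]: 67.0999°.
θ = atan2( sin Δλ · cos φ₂ , cos φ₁ · sin φ₂ − sin φ₁ · cos φ₂ · cos Δλ )
  = atan2(0.87470, -0.45744) = 117.608° → normalised to [0°, 360°): 117.608°.

117.6°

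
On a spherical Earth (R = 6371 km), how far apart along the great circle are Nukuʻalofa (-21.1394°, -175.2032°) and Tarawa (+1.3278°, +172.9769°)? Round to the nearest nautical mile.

1517 nmi

Δλ = 172.9769 − -175.2032 = 348.1801°; wrapped into (−180°, 180°]: -11.8199°.
Δφ = 1.3278 − -21.1394 = 22.4672°.
a = sin²(Δφ/2) + cos φ₁ · cos φ₂ · sin²(Δλ/2) = 0.047837.
c = 2·atan2(√a, √(1−a)) = 0.44100 rad → d = 6371·c ≈ 2809.59 km ≈ 1517.05 nmi.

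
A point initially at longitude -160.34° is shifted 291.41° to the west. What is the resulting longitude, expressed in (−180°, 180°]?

Start at -160.34°; shift −291.41° → -451.75°.
-451.75° lies outside (−180°, 180°]; add 360° → -91.75°.

-91.75°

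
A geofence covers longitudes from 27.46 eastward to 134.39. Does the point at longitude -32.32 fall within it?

No

Band width going east from +27.46° to +134.39°: ((134.39 − 27.46) mod 360) = 106.93°.
Offset of -32.32° east of the west edge: ((-32.32 − 27.46) mod 360) = 300.22°.
300.22° > 106.93° ⇒ outside.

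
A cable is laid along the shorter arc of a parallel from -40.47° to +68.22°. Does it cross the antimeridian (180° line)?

Signed shortest Δλ = ((68.22 − -40.47 + 180) mod 360) − 180 = 108.69°.
Going east by 108.69° from -40.47° reaches +68.22° without touching 180°.

No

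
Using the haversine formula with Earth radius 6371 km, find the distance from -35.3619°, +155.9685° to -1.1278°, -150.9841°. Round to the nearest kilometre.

6660 km

Δλ = -150.9841 − 155.9685 = -306.9526°; wrapped into (−180°, 180°]: 53.0474°.
Δφ = -1.1278 − -35.3619 = 34.2341°.
a = sin²(Δφ/2) + cos φ₁ · cos φ₂ · sin²(Δλ/2) = 0.249228.
c = 2·atan2(√a, √(1−a)) = 1.04541 rad → d = 6371·c ≈ 6660.32 km.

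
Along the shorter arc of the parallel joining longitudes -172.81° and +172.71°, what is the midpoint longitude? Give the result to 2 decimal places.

Signed shortest Δλ from -172.81° to +172.71° is -14.48°.
Midpoint longitude = -172.81° + (-14.48°)/2 = -172.81° − 7.24° = -180.05°.
Normalise into (−180°, 180°]: +179.95°.
(The naïve average (-172.81 + +172.71)/2 = -0.05° is on the wrong side of the globe.)

+179.95°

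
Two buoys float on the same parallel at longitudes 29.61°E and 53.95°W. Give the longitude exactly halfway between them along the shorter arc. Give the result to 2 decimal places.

Signed shortest Δλ from +29.61° to -53.95° is -83.56°.
Midpoint longitude = +29.61° + (-83.56°)/2 = +29.61° − 41.78° = -12.17°.

12.17°W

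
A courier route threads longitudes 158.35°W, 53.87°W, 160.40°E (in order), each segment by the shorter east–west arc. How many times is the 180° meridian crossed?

1

Leg 1: -158.35° → -53.87°, shortest Δλ = 104.48° (east) — does not cross 180°.
Leg 2: -53.87° → +160.40°, shortest Δλ = -145.73° (west) — crosses 180°.
Total crossings: 1.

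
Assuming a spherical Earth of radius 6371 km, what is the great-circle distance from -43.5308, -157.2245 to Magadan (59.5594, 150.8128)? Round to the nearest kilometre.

12405 km

Δλ = 150.8128 − -157.2245 = 308.0373°; wrapped into (−180°, 180°]: -51.9627°.
Δφ = 59.5594 − -43.5308 = 103.0902°.
a = sin²(Δφ/2) + cos φ₁ · cos φ₂ · sin²(Δλ/2) = 0.683736.
c = 2·atan2(√a, √(1−a)) = 1.94709 rad → d = 6371·c ≈ 12404.88 km.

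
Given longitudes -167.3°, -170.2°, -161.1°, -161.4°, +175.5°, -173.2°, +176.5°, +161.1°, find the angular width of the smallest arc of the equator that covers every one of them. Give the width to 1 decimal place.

Sort the longitudes: -173.2°, -170.2°, -167.3°, -161.4°, -161.1°, +161.1°, +175.5°, +176.5°.
Eastward gaps between consecutive values (wrapping around): 3.0°, 2.9°, 5.9°, 0.3°, 322.2°, 14.4°, 1.0°, 10.3°.
Largest gap = 322.2° ⇒ minimal covering band is its complement: 360° − 322.2° = 37.8°.
Band runs from +161.1° eastward to -161.1°, crossing the antimeridian.

37.8°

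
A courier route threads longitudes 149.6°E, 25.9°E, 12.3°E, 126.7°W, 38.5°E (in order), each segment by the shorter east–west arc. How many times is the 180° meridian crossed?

0

Leg 1: +149.6° → +25.9°, shortest Δλ = -123.7° (west) — does not cross 180°.
Leg 2: +25.9° → +12.3°, shortest Δλ = -13.6° (west) — does not cross 180°.
Leg 3: +12.3° → -126.7°, shortest Δλ = -139.0° (west) — does not cross 180°.
Leg 4: -126.7° → +38.5°, shortest Δλ = 165.2° (east) — does not cross 180°.
Total crossings: 0.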